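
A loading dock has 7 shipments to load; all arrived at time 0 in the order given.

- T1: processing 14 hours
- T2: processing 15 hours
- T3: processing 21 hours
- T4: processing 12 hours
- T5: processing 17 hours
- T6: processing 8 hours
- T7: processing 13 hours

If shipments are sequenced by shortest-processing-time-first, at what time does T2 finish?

SPT (increasing processing time): T6 T4 T7 T1 T2 T5 T3.
T6: 0→8
T4: 8→20
T7: 20→33
T1: 33→47
T2: 47→62

62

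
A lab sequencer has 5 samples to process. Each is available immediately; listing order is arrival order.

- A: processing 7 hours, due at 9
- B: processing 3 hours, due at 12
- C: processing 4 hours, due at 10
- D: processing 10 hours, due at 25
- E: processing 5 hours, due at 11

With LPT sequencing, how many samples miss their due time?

LPT (decreasing processing time): D A E C B.
D: 0→10, due 25, tardiness 0
A: 10→17, due 9, tardiness 8
E: 17→22, due 11, tardiness 11
C: 22→26, due 10, tardiness 16
B: 26→29, due 12, tardiness 17
Late samples: 4.

4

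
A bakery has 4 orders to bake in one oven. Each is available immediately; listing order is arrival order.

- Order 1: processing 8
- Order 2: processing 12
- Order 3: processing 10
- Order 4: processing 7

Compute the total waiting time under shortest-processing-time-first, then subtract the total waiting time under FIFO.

SPT (increasing processing time): Order 4 Order 1 Order 3 Order 2.
Order 4: waits 0, runs 0→7
Order 1: waits 7, runs 7→15
Order 3: waits 15, runs 15→25
Order 2: waits 25, runs 25→37
Sum = 0+7+15+25 = 47.
FIFO (arrival order): Order 1 Order 2 Order 3 Order 4.
Order 1: waits 0, runs 0→8
Order 2: waits 8, runs 8→20
Order 3: waits 20, runs 20→30
Order 4: waits 30, runs 30→37
Sum = 0+8+20+30 = 58.
Difference = 47 − 58 = -11.

-11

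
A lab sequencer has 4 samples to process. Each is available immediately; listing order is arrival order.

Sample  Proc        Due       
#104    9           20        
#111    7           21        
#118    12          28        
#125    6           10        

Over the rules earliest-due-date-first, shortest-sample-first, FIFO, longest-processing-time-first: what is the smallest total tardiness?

7

EDD (increasing due date): #125 #104 #111 #118.
#125: 0→6, due 10, tardiness 0
#104: 6→15, due 20, tardiness 0
#111: 15→22, due 21, tardiness 1
#118: 22→34, due 28, tardiness 6
Sum = 0+0+1+6 = 7.
SPT (increasing processing time): #125 #111 #104 #118.
#125: 0→6, due 10, tardiness 0
#111: 6→13, due 21, tardiness 0
#104: 13→22, due 20, tardiness 2
#118: 22→34, due 28, tardiness 6
Sum = 0+0+2+6 = 8.
FIFO (arrival order): #104 #111 #118 #125.
#104: 0→9, due 20, tardiness 0
#111: 9→16, due 21, tardiness 0
#118: 16→28, due 28, tardiness 0
#125: 28→34, due 10, tardiness 24
Sum = 0+0+0+24 = 24.
LPT (decreasing processing time): #118 #104 #111 #125.
#118: 0→12, due 28, tardiness 0
#104: 12→21, due 20, tardiness 1
#111: 21→28, due 21, tardiness 7
#125: 28→34, due 10, tardiness 24
Sum = 0+1+7+24 = 32.
EDD 7, SPT 8, FIFO 24, LPT 32 → minimum 7.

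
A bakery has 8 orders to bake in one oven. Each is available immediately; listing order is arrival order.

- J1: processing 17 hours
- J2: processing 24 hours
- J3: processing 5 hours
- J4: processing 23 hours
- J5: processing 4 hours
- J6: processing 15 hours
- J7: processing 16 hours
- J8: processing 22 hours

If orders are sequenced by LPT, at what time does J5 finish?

126

LPT (decreasing processing time): J2 J4 J8 J1 J7 J6 J3 J5.
J2: 0→24
J4: 24→47
J8: 47→69
J1: 69→86
J7: 86→102
J6: 102→117
J3: 117→122
J5: 122→126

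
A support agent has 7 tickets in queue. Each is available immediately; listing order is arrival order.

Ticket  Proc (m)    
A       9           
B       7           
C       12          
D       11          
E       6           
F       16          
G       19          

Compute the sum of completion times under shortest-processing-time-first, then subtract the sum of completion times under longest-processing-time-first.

-120

SPT (increasing processing time): E B A D C F G.
E: 0→6
B: 6→13
A: 13→22
D: 22→33
C: 33→45
F: 45→61
G: 61→80
Sum = 6+13+22+33+45+61+80 = 260.
LPT (decreasing processing time): G F C D A B E.
G: 0→19
F: 19→35
C: 35→47
D: 47→58
A: 58→67
B: 67→74
E: 74→80
Sum = 19+35+47+58+67+74+80 = 380.
Difference = 260 − 380 = -120.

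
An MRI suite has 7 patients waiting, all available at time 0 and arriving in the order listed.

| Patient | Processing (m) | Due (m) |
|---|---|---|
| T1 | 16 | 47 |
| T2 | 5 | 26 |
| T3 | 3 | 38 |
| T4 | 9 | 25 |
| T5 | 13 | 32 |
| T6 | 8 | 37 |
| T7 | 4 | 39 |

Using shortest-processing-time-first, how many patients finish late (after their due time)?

3

SPT (increasing processing time): T3 T7 T2 T6 T4 T5 T1.
T3: 0→3, due 38, tardiness 0
T7: 3→7, due 39, tardiness 0
T2: 7→12, due 26, tardiness 0
T6: 12→20, due 37, tardiness 0
T4: 20→29, due 25, tardiness 4
T5: 29→42, due 32, tardiness 10
T1: 42→58, due 47, tardiness 11
Late patients: 3.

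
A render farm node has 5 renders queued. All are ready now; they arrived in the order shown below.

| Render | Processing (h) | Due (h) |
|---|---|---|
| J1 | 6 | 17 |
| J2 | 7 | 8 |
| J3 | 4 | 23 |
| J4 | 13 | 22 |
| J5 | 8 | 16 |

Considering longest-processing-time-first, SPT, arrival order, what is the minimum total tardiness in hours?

LPT (decreasing processing time): J4 J5 J2 J1 J3.
J4: 0→13, due 22, tardiness 0
J5: 13→21, due 16, tardiness 5
J2: 21→28, due 8, tardiness 20
J1: 28→34, due 17, tardiness 17
J3: 34→38, due 23, tardiness 15
Sum = 0+5+20+17+15 = 57.
SPT (increasing processing time): J3 J1 J2 J5 J4.
J3: 0→4, due 23, tardiness 0
J1: 4→10, due 17, tardiness 0
J2: 10→17, due 8, tardiness 9
J5: 17→25, due 16, tardiness 9
J4: 25→38, due 22, tardiness 16
Sum = 0+0+9+9+16 = 34.
FIFO (arrival order): J1 J2 J3 J4 J5.
J1: 0→6, due 17, tardiness 0
J2: 6→13, due 8, tardiness 5
J3: 13→17, due 23, tardiness 0
J4: 17→30, due 22, tardiness 8
J5: 30→38, due 16, tardiness 22
Sum = 0+5+0+8+22 = 35.
LPT 57, SPT 34, FIFO 35 → minimum 34.

34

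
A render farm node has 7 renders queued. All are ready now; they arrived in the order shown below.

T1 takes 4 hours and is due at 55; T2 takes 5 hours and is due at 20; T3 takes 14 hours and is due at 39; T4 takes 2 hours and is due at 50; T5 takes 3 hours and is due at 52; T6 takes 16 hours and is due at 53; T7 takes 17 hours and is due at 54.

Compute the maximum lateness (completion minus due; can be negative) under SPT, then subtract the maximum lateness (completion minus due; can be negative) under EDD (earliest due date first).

SPT (increasing processing time): T4 T5 T1 T2 T3 T6 T7.
T4: 0→2, due 50, lateness -48
T5: 2→5, due 52, lateness -47
T1: 5→9, due 55, lateness -46
T2: 9→14, due 20, lateness -6
T3: 14→28, due 39, lateness -11
T6: 28→44, due 53, lateness -9
T7: 44→61, due 54, lateness 7
Maximum = 7.
EDD (increasing due date): T2 T3 T4 T5 T6 T7 T1.
T2: 0→5, due 20, lateness -15
T3: 5→19, due 39, lateness -20
T4: 19→21, due 50, lateness -29
T5: 21→24, due 52, lateness -28
T6: 24→40, due 53, lateness -13
T7: 40→57, due 54, lateness 3
T1: 57→61, due 55, lateness 6
Maximum = 6.
Difference = 7 − 6 = 1.

1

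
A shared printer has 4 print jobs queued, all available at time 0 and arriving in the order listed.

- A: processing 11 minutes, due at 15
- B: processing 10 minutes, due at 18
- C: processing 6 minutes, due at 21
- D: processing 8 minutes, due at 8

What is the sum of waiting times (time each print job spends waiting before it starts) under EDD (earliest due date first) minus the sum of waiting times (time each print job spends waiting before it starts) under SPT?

12

EDD (increasing due date): D A B C.
D: waits 0, runs 0→8
A: waits 8, runs 8→19
B: waits 19, runs 19→29
C: waits 29, runs 29→35
Sum = 0+8+19+29 = 56.
SPT (increasing processing time): C D B A.
C: waits 0, runs 0→6
D: waits 6, runs 6→14
B: waits 14, runs 14→24
A: waits 24, runs 24→35
Sum = 0+6+14+24 = 44.
Difference = 56 − 44 = 12.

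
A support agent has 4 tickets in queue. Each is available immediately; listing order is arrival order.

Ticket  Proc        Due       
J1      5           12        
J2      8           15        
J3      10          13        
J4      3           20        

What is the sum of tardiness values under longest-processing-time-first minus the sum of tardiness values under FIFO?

4

LPT (decreasing processing time): J3 J2 J1 J4.
J3: 0→10, due 13, tardiness 0
J2: 10→18, due 15, tardiness 3
J1: 18→23, due 12, tardiness 11
J4: 23→26, due 20, tardiness 6
Sum = 0+3+11+6 = 20.
FIFO (arrival order): J1 J2 J3 J4.
J1: 0→5, due 12, tardiness 0
J2: 5→13, due 15, tardiness 0
J3: 13→23, due 13, tardiness 10
J4: 23→26, due 20, tardiness 6
Sum = 0+0+10+6 = 16.
Difference = 20 − 16 = 4.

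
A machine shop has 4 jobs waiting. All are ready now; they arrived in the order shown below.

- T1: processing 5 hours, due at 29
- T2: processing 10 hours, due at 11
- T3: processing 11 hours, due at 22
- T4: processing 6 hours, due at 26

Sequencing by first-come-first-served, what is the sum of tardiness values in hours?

FIFO (arrival order): T1 T2 T3 T4.
T1: 0→5, due 29, tardiness 0
T2: 5→15, due 11, tardiness 4
T3: 15→26, due 22, tardiness 4
T4: 26→32, due 26, tardiness 6
Sum = 0+4+4+6 = 14.

14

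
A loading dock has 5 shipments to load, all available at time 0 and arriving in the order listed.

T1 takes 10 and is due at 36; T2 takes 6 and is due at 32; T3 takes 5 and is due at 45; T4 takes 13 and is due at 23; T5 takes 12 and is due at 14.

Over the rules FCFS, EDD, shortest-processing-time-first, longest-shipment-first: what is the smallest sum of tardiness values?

FIFO (arrival order): T1 T2 T3 T4 T5.
T1: 0→10, due 36, tardiness 0
T2: 10→16, due 32, tardiness 0
T3: 16→21, due 45, tardiness 0
T4: 21→34, due 23, tardiness 11
T5: 34→46, due 14, tardiness 32
Sum = 0+0+0+11+32 = 43.
EDD (increasing due date): T5 T4 T2 T1 T3.
T5: 0→12, due 14, tardiness 0
T4: 12→25, due 23, tardiness 2
T2: 25→31, due 32, tardiness 0
T1: 31→41, due 36, tardiness 5
T3: 41→46, due 45, tardiness 1
Sum = 0+2+0+5+1 = 8.
SPT (increasing processing time): T3 T2 T1 T5 T4.
T3: 0→5, due 45, tardiness 0
T2: 5→11, due 32, tardiness 0
T1: 11→21, due 36, tardiness 0
T5: 21→33, due 14, tardiness 19
T4: 33→46, due 23, tardiness 23
Sum = 0+0+0+19+23 = 42.
LPT (decreasing processing time): T4 T5 T1 T2 T3.
T4: 0→13, due 23, tardiness 0
T5: 13→25, due 14, tardiness 11
T1: 25→35, due 36, tardiness 0
T2: 35→41, due 32, tardiness 9
T3: 41→46, due 45, tardiness 1
Sum = 0+11+0+9+1 = 21.
FIFO 43, EDD 8, SPT 42, LPT 21 → minimum 8.

8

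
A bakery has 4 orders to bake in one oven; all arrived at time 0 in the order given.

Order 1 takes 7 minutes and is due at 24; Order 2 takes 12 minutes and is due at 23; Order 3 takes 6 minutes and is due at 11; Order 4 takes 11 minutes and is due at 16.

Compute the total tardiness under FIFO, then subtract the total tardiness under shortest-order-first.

13

FIFO (arrival order): Order 1 Order 2 Order 3 Order 4.
Order 1: 0→7, due 24, tardiness 0
Order 2: 7→19, due 23, tardiness 0
Order 3: 19→25, due 11, tardiness 14
Order 4: 25→36, due 16, tardiness 20
Sum = 0+0+14+20 = 34.
SPT (increasing processing time): Order 3 Order 1 Order 4 Order 2.
Order 3: 0→6, due 11, tardiness 0
Order 1: 6→13, due 24, tardiness 0
Order 4: 13→24, due 16, tardiness 8
Order 2: 24→36, due 23, tardiness 13
Sum = 0+0+8+13 = 21.
Difference = 34 − 21 = 13.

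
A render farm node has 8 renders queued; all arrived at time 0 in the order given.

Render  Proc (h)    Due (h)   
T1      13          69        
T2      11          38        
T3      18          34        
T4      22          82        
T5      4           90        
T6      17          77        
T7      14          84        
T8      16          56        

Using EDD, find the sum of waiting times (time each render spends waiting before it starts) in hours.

433

EDD (increasing due date): T3 T2 T8 T1 T6 T4 T7 T5.
T3: waits 0, runs 0→18
T2: waits 18, runs 18→29
T8: waits 29, runs 29→45
T1: waits 45, runs 45→58
T6: waits 58, runs 58→75
T4: waits 75, runs 75→97
T7: waits 97, runs 97→111
T5: waits 111, runs 111→115
Sum = 0+18+29+45+58+75+97+111 = 433.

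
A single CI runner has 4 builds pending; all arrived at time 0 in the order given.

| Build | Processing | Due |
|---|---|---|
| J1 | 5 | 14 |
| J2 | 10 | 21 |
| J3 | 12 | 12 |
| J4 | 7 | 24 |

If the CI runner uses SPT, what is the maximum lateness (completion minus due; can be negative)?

SPT (increasing processing time): J1 J4 J2 J3.
J1: 0→5, due 14, lateness -9
J4: 5→12, due 24, lateness -12
J2: 12→22, due 21, lateness 1
J3: 22→34, due 12, lateness 22
Maximum = 22.

22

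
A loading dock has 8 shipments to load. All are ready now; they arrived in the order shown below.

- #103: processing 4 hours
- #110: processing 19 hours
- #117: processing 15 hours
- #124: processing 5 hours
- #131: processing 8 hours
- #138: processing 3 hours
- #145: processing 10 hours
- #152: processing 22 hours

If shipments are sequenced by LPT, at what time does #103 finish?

83

LPT (decreasing processing time): #152 #110 #117 #145 #131 #124 #103 #138.
#152: 0→22
#110: 22→41
#117: 41→56
#145: 56→66
#131: 66→74
#124: 74→79
#103: 79→83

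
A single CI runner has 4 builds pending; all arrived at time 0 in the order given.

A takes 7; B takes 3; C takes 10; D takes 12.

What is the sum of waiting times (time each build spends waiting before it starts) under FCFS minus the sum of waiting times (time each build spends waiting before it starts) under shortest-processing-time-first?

FIFO (arrival order): A B C D.
A: waits 0, runs 0→7
B: waits 7, runs 7→10
C: waits 10, runs 10→20
D: waits 20, runs 20→32
Sum = 0+7+10+20 = 37.
SPT (increasing processing time): B A C D.
B: waits 0, runs 0→3
A: waits 3, runs 3→10
C: waits 10, runs 10→20
D: waits 20, runs 20→32
Sum = 0+3+10+20 = 33.
Difference = 37 − 33 = 4.

4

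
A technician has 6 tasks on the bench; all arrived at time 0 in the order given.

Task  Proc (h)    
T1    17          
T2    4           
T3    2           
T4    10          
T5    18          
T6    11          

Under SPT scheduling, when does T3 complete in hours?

SPT (increasing processing time): T3 T2 T4 T6 T1 T5.
T3: 0→2

2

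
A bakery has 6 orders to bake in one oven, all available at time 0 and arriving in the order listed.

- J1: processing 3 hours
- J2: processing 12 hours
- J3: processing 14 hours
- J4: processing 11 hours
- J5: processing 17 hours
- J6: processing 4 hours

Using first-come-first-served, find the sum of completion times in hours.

205

FIFO (arrival order): J1 J2 J3 J4 J5 J6.
J1: 0→3
J2: 3→15
J3: 15→29
J4: 29→40
J5: 40→57
J6: 57→61
Sum = 3+15+29+40+57+61 = 205.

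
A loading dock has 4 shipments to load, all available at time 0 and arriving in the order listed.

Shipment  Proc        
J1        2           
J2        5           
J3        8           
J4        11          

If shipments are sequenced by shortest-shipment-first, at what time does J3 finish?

SPT (increasing processing time): J1 J2 J3 J4.
J1: 0→2
J2: 2→7
J3: 7→15

15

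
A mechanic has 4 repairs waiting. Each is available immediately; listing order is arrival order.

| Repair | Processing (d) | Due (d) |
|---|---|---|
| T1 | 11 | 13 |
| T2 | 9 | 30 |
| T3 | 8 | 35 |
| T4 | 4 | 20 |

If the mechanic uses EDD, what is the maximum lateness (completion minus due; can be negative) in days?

-2

EDD (increasing due date): T1 T4 T2 T3.
T1: 0→11, due 13, lateness -2
T4: 11→15, due 20, lateness -5
T2: 15→24, due 30, lateness -6
T3: 24→32, due 35, lateness -3
Maximum = -2.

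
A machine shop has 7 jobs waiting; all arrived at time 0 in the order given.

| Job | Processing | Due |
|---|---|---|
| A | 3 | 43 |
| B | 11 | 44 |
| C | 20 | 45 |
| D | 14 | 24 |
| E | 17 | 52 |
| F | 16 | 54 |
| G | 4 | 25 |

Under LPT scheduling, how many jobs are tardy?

4

LPT (decreasing processing time): C E F D B G A.
C: 0→20, due 45, tardiness 0
E: 20→37, due 52, tardiness 0
F: 37→53, due 54, tardiness 0
D: 53→67, due 24, tardiness 43
B: 67→78, due 44, tardiness 34
G: 78→82, due 25, tardiness 57
A: 82→85, due 43, tardiness 42
Late jobs: 4.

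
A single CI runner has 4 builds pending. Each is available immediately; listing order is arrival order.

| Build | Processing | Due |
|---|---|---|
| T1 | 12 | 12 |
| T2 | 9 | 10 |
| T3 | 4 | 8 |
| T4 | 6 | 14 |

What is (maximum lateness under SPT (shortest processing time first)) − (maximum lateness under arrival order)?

2

SPT (increasing processing time): T3 T4 T2 T1.
T3: 0→4, due 8, lateness -4
T4: 4→10, due 14, lateness -4
T2: 10→19, due 10, lateness 9
T1: 19→31, due 12, lateness 19
Maximum = 19.
FIFO (arrival order): T1 T2 T3 T4.
T1: 0→12, due 12, lateness 0
T2: 12→21, due 10, lateness 11
T3: 21→25, due 8, lateness 17
T4: 25→31, due 14, lateness 17
Maximum = 17.
Difference = 19 − 17 = 2.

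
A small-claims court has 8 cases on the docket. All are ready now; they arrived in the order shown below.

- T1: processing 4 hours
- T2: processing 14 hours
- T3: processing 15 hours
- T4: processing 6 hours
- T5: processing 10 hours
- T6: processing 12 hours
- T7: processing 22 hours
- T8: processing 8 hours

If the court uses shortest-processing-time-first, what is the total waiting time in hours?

SPT (increasing processing time): T1 T4 T8 T5 T6 T2 T3 T7.
T1: waits 0, runs 0→4
T4: waits 4, runs 4→10
T8: waits 10, runs 10→18
T5: waits 18, runs 18→28
T6: waits 28, runs 28→40
T2: waits 40, runs 40→54
T3: waits 54, runs 54→69
T7: waits 69, runs 69→91
Sum = 0+4+10+18+28+40+54+69 = 223.

223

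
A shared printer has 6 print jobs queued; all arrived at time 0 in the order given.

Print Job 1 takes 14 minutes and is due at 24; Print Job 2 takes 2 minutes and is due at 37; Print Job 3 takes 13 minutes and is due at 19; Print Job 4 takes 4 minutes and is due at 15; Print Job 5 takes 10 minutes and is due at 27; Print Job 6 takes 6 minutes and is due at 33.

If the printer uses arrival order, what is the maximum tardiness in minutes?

18

FIFO (arrival order): Print Job 1 Print Job 2 Print Job 3 Print Job 4 Print Job 5 Print Job 6.
Print Job 1: 0→14, due 24, tardiness 0
Print Job 2: 14→16, due 37, tardiness 0
Print Job 3: 16→29, due 19, tardiness 10
Print Job 4: 29→33, due 15, tardiness 18
Print Job 5: 33→43, due 27, tardiness 16
Print Job 6: 43→49, due 33, tardiness 16
Maximum = 18.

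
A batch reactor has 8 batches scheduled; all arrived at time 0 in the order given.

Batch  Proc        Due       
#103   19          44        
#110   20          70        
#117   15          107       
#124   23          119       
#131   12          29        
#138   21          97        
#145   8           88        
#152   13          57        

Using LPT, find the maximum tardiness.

94

LPT (decreasing processing time): #124 #138 #110 #103 #117 #152 #131 #145.
#124: 0→23, due 119, tardiness 0
#138: 23→44, due 97, tardiness 0
#110: 44→64, due 70, tardiness 0
#103: 64→83, due 44, tardiness 39
#117: 83→98, due 107, tardiness 0
#152: 98→111, due 57, tardiness 54
#131: 111→123, due 29, tardiness 94
#145: 123→131, due 88, tardiness 43
Maximum = 94.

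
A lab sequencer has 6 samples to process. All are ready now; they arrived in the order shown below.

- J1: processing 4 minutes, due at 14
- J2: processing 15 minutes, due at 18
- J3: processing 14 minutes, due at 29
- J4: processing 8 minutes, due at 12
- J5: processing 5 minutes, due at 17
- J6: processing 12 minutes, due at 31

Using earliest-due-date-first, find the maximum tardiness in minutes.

EDD (increasing due date): J4 J1 J5 J2 J3 J6.
J4: 0→8, due 12, tardiness 0
J1: 8→12, due 14, tardiness 0
J5: 12→17, due 17, tardiness 0
J2: 17→32, due 18, tardiness 14
J3: 32→46, due 29, tardiness 17
J6: 46→58, due 31, tardiness 27
Maximum = 27.

27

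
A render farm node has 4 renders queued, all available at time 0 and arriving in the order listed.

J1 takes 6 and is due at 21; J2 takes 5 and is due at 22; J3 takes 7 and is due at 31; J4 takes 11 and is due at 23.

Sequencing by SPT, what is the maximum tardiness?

SPT (increasing processing time): J2 J1 J3 J4.
J2: 0→5, due 22, tardiness 0
J1: 5→11, due 21, tardiness 0
J3: 11→18, due 31, tardiness 0
J4: 18→29, due 23, tardiness 6
Maximum = 6.

6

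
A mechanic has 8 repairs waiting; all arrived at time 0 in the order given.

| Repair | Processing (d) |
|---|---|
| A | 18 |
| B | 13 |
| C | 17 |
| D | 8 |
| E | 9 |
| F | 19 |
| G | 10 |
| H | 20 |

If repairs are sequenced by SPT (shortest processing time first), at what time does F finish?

SPT (increasing processing time): D E G B C A F H.
D: 0→8
E: 8→17
G: 17→27
B: 27→40
C: 40→57
A: 57→75
F: 75→94

94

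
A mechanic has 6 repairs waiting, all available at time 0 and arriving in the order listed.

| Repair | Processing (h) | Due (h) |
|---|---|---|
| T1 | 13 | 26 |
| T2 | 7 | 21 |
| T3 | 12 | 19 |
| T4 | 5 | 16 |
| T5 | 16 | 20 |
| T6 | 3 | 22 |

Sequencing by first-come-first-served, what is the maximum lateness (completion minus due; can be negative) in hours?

34

FIFO (arrival order): T1 T2 T3 T4 T5 T6.
T1: 0→13, due 26, lateness -13
T2: 13→20, due 21, lateness -1
T3: 20→32, due 19, lateness 13
T4: 32→37, due 16, lateness 21
T5: 37→53, due 20, lateness 33
T6: 53→56, due 22, lateness 34
Maximum = 34.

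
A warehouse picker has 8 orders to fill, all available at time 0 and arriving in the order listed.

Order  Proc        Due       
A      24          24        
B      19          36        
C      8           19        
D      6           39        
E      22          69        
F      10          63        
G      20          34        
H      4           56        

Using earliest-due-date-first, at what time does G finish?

52

EDD (increasing due date): C A G B D H F E.
C: 0→8
A: 8→32
G: 32→52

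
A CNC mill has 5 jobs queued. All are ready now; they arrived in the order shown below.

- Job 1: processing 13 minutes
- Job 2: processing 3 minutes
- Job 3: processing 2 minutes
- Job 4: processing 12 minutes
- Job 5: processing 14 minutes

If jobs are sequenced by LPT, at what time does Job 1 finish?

27

LPT (decreasing processing time): Job 5 Job 1 Job 4 Job 2 Job 3.
Job 5: 0→14
Job 1: 14→27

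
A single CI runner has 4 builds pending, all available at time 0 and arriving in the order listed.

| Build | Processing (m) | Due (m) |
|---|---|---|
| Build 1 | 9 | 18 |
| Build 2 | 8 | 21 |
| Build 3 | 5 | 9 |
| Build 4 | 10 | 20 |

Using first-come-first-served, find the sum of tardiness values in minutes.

FIFO (arrival order): Build 1 Build 2 Build 3 Build 4.
Build 1: 0→9, due 18, tardiness 0
Build 2: 9→17, due 21, tardiness 0
Build 3: 17→22, due 9, tardiness 13
Build 4: 22→32, due 20, tardiness 12
Sum = 0+0+13+12 = 25.

25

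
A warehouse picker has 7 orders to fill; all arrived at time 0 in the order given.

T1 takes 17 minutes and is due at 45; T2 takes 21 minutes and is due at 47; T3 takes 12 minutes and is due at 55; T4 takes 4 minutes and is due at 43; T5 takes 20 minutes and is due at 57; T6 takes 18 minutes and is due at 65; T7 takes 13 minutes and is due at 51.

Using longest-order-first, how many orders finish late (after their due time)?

LPT (decreasing processing time): T2 T5 T6 T1 T7 T3 T4.
T2: 0→21, due 47, tardiness 0
T5: 21→41, due 57, tardiness 0
T6: 41→59, due 65, tardiness 0
T1: 59→76, due 45, tardiness 31
T7: 76→89, due 51, tardiness 38
T3: 89→101, due 55, tardiness 46
T4: 101→105, due 43, tardiness 62
Late orders: 4.

4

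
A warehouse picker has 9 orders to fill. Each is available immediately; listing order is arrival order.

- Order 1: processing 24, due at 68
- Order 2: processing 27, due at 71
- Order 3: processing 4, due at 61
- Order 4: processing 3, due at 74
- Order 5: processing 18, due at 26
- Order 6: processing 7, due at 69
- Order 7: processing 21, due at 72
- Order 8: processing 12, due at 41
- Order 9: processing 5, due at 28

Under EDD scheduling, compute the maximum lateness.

EDD (increasing due date): Order 5 Order 9 Order 8 Order 3 Order 1 Order 6 Order 2 Order 7 Order 4.
Order 5: 0→18, due 26, lateness -8
Order 9: 18→23, due 28, lateness -5
Order 8: 23→35, due 41, lateness -6
Order 3: 35→39, due 61, lateness -22
Order 1: 39→63, due 68, lateness -5
Order 6: 63→70, due 69, lateness 1
Order 2: 70→97, due 71, lateness 26
Order 7: 97→118, due 72, lateness 46
Order 4: 118→121, due 74, lateness 47
Maximum = 47.

47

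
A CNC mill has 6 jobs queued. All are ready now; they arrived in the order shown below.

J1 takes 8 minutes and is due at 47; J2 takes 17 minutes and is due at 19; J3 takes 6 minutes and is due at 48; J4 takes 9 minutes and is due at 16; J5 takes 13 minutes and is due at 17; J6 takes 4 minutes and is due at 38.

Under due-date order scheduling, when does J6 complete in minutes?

43

EDD (increasing due date): J4 J5 J2 J6 J1 J3.
J4: 0→9
J5: 9→22
J2: 22→39
J6: 39→43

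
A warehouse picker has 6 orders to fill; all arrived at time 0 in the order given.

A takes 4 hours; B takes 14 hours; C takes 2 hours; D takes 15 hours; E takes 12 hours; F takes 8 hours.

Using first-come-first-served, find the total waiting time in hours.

124

FIFO (arrival order): A B C D E F.
A: waits 0, runs 0→4
B: waits 4, runs 4→18
C: waits 18, runs 18→20
D: waits 20, runs 20→35
E: waits 35, runs 35→47
F: waits 47, runs 47→55
Sum = 0+4+18+20+35+47 = 124.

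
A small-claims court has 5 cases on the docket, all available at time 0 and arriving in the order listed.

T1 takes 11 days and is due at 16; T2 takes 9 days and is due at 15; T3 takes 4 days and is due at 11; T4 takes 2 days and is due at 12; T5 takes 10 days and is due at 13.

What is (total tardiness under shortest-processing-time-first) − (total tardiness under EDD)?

SPT (increasing processing time): T4 T3 T2 T5 T1.
T4: 0→2, due 12, tardiness 0
T3: 2→6, due 11, tardiness 0
T2: 6→15, due 15, tardiness 0
T5: 15→25, due 13, tardiness 12
T1: 25→36, due 16, tardiness 20
Sum = 0+0+0+12+20 = 32.
EDD (increasing due date): T3 T4 T5 T2 T1.
T3: 0→4, due 11, tardiness 0
T4: 4→6, due 12, tardiness 0
T5: 6→16, due 13, tardiness 3
T2: 16→25, due 15, tardiness 10
T1: 25→36, due 16, tardiness 20
Sum = 0+0+3+10+20 = 33.
Difference = 32 − 33 = -1.

-1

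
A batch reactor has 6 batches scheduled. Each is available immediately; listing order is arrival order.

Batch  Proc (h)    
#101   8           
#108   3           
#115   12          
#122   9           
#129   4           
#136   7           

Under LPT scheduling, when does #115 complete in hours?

LPT (decreasing processing time): #115 #122 #101 #136 #129 #108.
#115: 0→12

12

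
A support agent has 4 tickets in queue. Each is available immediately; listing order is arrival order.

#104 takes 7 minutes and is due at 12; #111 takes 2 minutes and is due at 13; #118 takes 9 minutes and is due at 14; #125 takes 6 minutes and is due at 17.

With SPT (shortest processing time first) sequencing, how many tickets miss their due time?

SPT (increasing processing time): #111 #125 #104 #118.
#111: 0→2, due 13, tardiness 0
#125: 2→8, due 17, tardiness 0
#104: 8→15, due 12, tardiness 3
#118: 15→24, due 14, tardiness 10
Late tickets: 2.

2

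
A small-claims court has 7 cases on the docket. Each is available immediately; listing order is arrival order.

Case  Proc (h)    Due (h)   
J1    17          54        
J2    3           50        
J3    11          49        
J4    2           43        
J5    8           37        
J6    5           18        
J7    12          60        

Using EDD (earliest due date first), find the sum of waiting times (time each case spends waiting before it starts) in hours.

EDD (increasing due date): J6 J5 J4 J3 J2 J1 J7.
J6: waits 0, runs 0→5
J5: waits 5, runs 5→13
J4: waits 13, runs 13→15
J3: waits 15, runs 15→26
J2: waits 26, runs 26→29
J1: waits 29, runs 29→46
J7: waits 46, runs 46→58
Sum = 0+5+13+15+26+29+46 = 134.

134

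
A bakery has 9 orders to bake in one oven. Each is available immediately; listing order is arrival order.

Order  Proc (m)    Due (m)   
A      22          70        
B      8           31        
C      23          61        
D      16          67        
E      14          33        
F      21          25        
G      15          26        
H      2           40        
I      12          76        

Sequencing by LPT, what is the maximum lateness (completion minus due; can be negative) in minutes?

100

LPT (decreasing processing time): C A F D G E I B H.
C: 0→23, due 61, lateness -38
A: 23→45, due 70, lateness -25
F: 45→66, due 25, lateness 41
D: 66→82, due 67, lateness 15
G: 82→97, due 26, lateness 71
E: 97→111, due 33, lateness 78
I: 111→123, due 76, lateness 47
B: 123→131, due 31, lateness 100
H: 131→133, due 40, lateness 93
Maximum = 100.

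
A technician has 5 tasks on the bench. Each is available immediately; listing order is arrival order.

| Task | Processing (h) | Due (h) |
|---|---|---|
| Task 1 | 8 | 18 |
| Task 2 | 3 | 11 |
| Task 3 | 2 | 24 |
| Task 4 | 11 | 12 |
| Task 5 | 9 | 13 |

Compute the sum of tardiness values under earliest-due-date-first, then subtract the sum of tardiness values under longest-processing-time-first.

EDD (increasing due date): Task 2 Task 4 Task 5 Task 1 Task 3.
Task 2: 0→3, due 11, tardiness 0
Task 4: 3→14, due 12, tardiness 2
Task 5: 14→23, due 13, tardiness 10
Task 1: 23→31, due 18, tardiness 13
Task 3: 31→33, due 24, tardiness 9
Sum = 0+2+10+13+9 = 34.
LPT (decreasing processing time): Task 4 Task 5 Task 1 Task 2 Task 3.
Task 4: 0→11, due 12, tardiness 0
Task 5: 11→20, due 13, tardiness 7
Task 1: 20→28, due 18, tardiness 10
Task 2: 28→31, due 11, tardiness 20
Task 3: 31→33, due 24, tardiness 9
Sum = 0+7+10+20+9 = 46.
Difference = 34 − 46 = -12.

-12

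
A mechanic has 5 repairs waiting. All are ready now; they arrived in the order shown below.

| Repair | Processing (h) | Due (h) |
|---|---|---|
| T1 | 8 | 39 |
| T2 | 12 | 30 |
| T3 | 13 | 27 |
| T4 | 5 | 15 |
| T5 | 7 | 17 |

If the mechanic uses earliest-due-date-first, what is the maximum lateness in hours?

7

EDD (increasing due date): T4 T5 T3 T2 T1.
T4: 0→5, due 15, lateness -10
T5: 5→12, due 17, lateness -5
T3: 12→25, due 27, lateness -2
T2: 25→37, due 30, lateness 7
T1: 37→45, due 39, lateness 6
Maximum = 7.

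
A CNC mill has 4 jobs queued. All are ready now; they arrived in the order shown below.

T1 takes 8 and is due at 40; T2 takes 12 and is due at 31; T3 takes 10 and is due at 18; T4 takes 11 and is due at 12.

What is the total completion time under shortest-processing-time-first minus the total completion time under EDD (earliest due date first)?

-10

SPT (increasing processing time): T1 T3 T4 T2.
T1: 0→8
T3: 8→18
T4: 18→29
T2: 29→41
Sum = 8+18+29+41 = 96.
EDD (increasing due date): T4 T3 T2 T1.
T4: 0→11
T3: 11→21
T2: 21→33
T1: 33→41
Sum = 11+21+33+41 = 106.
Difference = 96 − 106 = -10.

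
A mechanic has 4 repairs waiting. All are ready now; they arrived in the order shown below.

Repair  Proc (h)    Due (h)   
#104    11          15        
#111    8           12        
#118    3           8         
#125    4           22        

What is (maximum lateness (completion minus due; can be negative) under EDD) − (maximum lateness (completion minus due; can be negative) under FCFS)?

EDD (increasing due date): #118 #111 #104 #125.
#118: 0→3, due 8, lateness -5
#111: 3→11, due 12, lateness -1
#104: 11→22, due 15, lateness 7
#125: 22→26, due 22, lateness 4
Maximum = 7.
FIFO (arrival order): #104 #111 #118 #125.
#104: 0→11, due 15, lateness -4
#111: 11→19, due 12, lateness 7
#118: 19→22, due 8, lateness 14
#125: 22→26, due 22, lateness 4
Maximum = 14.
Difference = 7 − 14 = -7.

-7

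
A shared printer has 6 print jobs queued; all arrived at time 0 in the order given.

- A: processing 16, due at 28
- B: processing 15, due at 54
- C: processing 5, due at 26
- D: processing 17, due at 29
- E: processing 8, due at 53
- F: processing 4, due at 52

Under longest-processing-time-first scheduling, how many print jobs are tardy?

4

LPT (decreasing processing time): D A B E C F.
D: 0→17, due 29, tardiness 0
A: 17→33, due 28, tardiness 5
B: 33→48, due 54, tardiness 0
E: 48→56, due 53, tardiness 3
C: 56→61, due 26, tardiness 35
F: 61→65, due 52, tardiness 13
Late print jobs: 4.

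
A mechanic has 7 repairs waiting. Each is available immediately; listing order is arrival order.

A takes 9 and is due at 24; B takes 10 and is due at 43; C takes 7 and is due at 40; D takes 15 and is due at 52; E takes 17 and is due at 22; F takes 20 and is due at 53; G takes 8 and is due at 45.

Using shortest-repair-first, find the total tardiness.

77

SPT (increasing processing time): C G A B D E F.
C: 0→7, due 40, tardiness 0
G: 7→15, due 45, tardiness 0
A: 15→24, due 24, tardiness 0
B: 24→34, due 43, tardiness 0
D: 34→49, due 52, tardiness 0
E: 49→66, due 22, tardiness 44
F: 66→86, due 53, tardiness 33
Sum = 0+0+0+0+0+44+33 = 77.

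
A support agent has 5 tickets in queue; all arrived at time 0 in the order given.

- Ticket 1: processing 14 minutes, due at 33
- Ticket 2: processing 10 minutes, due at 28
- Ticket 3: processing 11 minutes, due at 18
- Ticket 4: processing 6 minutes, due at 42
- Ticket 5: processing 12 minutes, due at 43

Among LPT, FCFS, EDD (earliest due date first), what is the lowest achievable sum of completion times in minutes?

161

LPT (decreasing processing time): Ticket 1 Ticket 5 Ticket 3 Ticket 2 Ticket 4.
Ticket 1: 0→14
Ticket 5: 14→26
Ticket 3: 26→37
Ticket 2: 37→47
Ticket 4: 47→53
Sum = 14+26+37+47+53 = 177.
FIFO (arrival order): Ticket 1 Ticket 2 Ticket 3 Ticket 4 Ticket 5.
Ticket 1: 0→14
Ticket 2: 14→24
Ticket 3: 24→35
Ticket 4: 35→41
Ticket 5: 41→53
Sum = 14+24+35+41+53 = 167.
EDD (increasing due date): Ticket 3 Ticket 2 Ticket 1 Ticket 4 Ticket 5.
Ticket 3: 0→11
Ticket 2: 11→21
Ticket 1: 21→35
Ticket 4: 35→41
Ticket 5: 41→53
Sum = 11+21+35+41+53 = 161.
LPT 177, FIFO 167, EDD 161 → minimum 161.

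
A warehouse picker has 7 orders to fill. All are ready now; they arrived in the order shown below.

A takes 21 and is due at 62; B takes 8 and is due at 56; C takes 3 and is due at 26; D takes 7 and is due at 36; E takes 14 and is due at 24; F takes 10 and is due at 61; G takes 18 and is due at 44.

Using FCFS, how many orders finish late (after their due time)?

5

FIFO (arrival order): A B C D E F G.
A: 0→21, due 62, tardiness 0
B: 21→29, due 56, tardiness 0
C: 29→32, due 26, tardiness 6
D: 32→39, due 36, tardiness 3
E: 39→53, due 24, tardiness 29
F: 53→63, due 61, tardiness 2
G: 63→81, due 44, tardiness 37
Late orders: 5.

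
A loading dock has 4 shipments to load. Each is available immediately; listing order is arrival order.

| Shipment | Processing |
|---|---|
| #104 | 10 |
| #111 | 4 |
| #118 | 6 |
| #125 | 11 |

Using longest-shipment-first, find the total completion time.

90

LPT (decreasing processing time): #125 #104 #118 #111.
#125: 0→11
#104: 11→21
#118: 21→27
#111: 27→31
Sum = 11+21+27+31 = 90.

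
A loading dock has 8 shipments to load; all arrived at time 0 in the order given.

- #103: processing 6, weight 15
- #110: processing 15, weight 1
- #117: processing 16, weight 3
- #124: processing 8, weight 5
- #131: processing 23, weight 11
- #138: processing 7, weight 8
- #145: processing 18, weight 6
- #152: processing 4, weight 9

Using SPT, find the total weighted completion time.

SPT (increasing processing time): #152 #103 #138 #124 #110 #117 #145 #131.
#152: finishes 4, weight 9, w·C = 36
#103: finishes 10, weight 15, w·C = 150
#138: finishes 17, weight 8, w·C = 136
#124: finishes 25, weight 5, w·C = 125
#110: finishes 40, weight 1, w·C = 40
#117: finishes 56, weight 3, w·C = 168
#145: finishes 74, weight 6, w·C = 444
#131: finishes 97, weight 11, w·C = 1067
Sum = 36+150+136+125+40+168+444+1067 = 2166.

2166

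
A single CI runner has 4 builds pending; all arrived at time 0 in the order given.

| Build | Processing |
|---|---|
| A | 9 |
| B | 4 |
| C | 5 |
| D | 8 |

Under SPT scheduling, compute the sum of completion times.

56

SPT (increasing processing time): B C D A.
B: 0→4
C: 4→9
D: 9→17
A: 17→26
Sum = 4+9+17+26 = 56.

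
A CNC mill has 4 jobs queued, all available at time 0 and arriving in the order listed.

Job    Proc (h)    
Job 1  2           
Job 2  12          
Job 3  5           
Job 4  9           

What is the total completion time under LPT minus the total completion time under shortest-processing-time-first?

LPT (decreasing processing time): Job 2 Job 4 Job 3 Job 1.
Job 2: 0→12
Job 4: 12→21
Job 3: 21→26
Job 1: 26→28
Sum = 12+21+26+28 = 87.
SPT (increasing processing time): Job 1 Job 3 Job 4 Job 2.
Job 1: 0→2
Job 3: 2→7
Job 4: 7→16
Job 2: 16→28
Sum = 2+7+16+28 = 53.
Difference = 87 − 53 = 34.

34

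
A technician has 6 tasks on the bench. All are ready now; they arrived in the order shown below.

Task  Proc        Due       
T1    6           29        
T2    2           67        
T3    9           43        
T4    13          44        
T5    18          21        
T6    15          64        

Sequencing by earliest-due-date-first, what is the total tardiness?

EDD (increasing due date): T5 T1 T3 T4 T6 T2.
T5: 0→18, due 21, tardiness 0
T1: 18→24, due 29, tardiness 0
T3: 24→33, due 43, tardiness 0
T4: 33→46, due 44, tardiness 2
T6: 46→61, due 64, tardiness 0
T2: 61→63, due 67, tardiness 0
Sum = 0+0+0+2+0+0 = 2.

2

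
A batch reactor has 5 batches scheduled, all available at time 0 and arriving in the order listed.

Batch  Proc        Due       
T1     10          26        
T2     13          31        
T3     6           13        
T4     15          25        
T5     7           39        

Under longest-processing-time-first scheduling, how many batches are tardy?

LPT (decreasing processing time): T4 T2 T1 T5 T3.
T4: 0→15, due 25, tardiness 0
T2: 15→28, due 31, tardiness 0
T1: 28→38, due 26, tardiness 12
T5: 38→45, due 39, tardiness 6
T3: 45→51, due 13, tardiness 38
Late batches: 3.

3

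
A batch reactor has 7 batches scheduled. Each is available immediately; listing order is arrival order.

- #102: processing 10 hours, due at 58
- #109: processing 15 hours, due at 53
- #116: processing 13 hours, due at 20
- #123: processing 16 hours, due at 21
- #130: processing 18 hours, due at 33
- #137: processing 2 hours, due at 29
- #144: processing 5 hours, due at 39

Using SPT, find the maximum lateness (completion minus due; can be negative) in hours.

SPT (increasing processing time): #137 #144 #102 #116 #109 #123 #130.
#137: 0→2, due 29, lateness -27
#144: 2→7, due 39, lateness -32
#102: 7→17, due 58, lateness -41
#116: 17→30, due 20, lateness 10
#109: 30→45, due 53, lateness -8
#123: 45→61, due 21, lateness 40
#130: 61→79, due 33, lateness 46
Maximum = 46.

46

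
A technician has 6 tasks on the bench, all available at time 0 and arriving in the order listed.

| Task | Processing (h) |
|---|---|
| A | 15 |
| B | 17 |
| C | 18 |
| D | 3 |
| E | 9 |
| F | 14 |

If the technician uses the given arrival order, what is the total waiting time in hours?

FIFO (arrival order): A B C D E F.
A: waits 0, runs 0→15
B: waits 15, runs 15→32
C: waits 32, runs 32→50
D: waits 50, runs 50→53
E: waits 53, runs 53→62
F: waits 62, runs 62→76
Sum = 0+15+32+50+53+62 = 212.

212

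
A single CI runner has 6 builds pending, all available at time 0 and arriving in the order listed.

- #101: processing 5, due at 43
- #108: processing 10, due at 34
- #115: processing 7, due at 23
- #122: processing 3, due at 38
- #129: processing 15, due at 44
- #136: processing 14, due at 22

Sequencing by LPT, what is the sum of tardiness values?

LPT (decreasing processing time): #129 #136 #108 #115 #101 #122.
#129: 0→15, due 44, tardiness 0
#136: 15→29, due 22, tardiness 7
#108: 29→39, due 34, tardiness 5
#115: 39→46, due 23, tardiness 23
#101: 46→51, due 43, tardiness 8
#122: 51→54, due 38, tardiness 16
Sum = 0+7+5+23+8+16 = 59.

59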